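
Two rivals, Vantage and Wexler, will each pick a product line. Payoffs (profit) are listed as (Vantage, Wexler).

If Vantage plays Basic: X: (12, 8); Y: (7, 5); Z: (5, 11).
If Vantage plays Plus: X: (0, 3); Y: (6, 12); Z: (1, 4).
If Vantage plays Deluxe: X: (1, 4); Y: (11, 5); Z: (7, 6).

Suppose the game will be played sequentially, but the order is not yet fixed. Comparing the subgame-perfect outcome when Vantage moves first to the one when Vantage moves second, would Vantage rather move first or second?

If Vantage leads: Wexler's best replies are Basic→Z, Plus→Y, Deluxe→Z; Vantage's induced payoffs 5, 6, 7; outcome (Deluxe, Z), payoffs (7, 6).
If Wexler leads: Vantage's best replies are X→Basic, Y→Deluxe, Z→Deluxe; Wexler's induced payoffs 8, 5, 6; outcome (Basic, X), payoffs (12, 8).
Vantage gets 7 moving first and 12 moving second, so Vantage prefers to move second.

second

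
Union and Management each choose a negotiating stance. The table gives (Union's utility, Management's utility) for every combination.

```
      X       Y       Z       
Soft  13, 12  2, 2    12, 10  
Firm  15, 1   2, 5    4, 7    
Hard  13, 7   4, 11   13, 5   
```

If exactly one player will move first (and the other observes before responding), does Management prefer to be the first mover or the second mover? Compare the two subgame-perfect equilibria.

If Union leads: Management's best replies are Soft→X, Firm→Z, Hard→Y; Union's induced payoffs 13, 4, 4; outcome (Soft, X), payoffs (13, 12).
If Management leads: Union's best replies are X→Firm, Y→Hard, Z→Hard; Management's induced payoffs 1, 11, 5; outcome (Hard, Y), payoffs (4, 11).
Management gets 11 moving first and 12 moving second, so Management prefers to move second.

second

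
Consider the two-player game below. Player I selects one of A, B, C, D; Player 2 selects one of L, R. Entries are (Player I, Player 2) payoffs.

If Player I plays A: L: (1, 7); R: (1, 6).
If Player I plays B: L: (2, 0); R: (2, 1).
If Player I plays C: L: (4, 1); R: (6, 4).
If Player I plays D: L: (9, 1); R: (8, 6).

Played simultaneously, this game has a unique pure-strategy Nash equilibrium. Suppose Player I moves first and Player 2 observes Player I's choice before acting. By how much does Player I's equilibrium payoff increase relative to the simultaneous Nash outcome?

0

Player 2 best-responds to each possible Player I move:
- A: BR = L, leader payoff 1.
- B: BR = R, leader payoff 2.
- C: BR = R, leader payoff 6.
- D: BR = R, leader payoff 8.
Maximizing over 1, 2, 6, 8, Player I chooses D. Subgame-perfect outcome: (D, R) with payoffs (8, 6).
For the simultaneous game, intersect best replies.
Player I's best replies: L→D; R→D.
Player 2's best replies: A→L; B→R; C→R; D→R.
Only (D, R) has each player best-responding; Nash payoffs (8, 6).
Player I's commitment gain: 8 − 8 = 0.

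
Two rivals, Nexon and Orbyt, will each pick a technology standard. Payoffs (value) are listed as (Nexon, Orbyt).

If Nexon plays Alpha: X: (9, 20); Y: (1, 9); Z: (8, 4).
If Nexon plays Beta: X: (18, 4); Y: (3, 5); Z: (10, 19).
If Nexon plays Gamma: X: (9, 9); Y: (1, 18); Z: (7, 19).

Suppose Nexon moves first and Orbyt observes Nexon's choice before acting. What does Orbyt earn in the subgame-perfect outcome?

Backward induction with Nexon moving first.
- Alpha: Orbyt compares 20, 9, 4 and picks X; Nexon would get 9.
- Beta: Orbyt compares 4, 5, 19 and picks Z; Nexon would get 10.
- Gamma: Orbyt compares 9, 18, 19 and picks Z; Nexon would get 7.
Maximizing over 9, 10, 7, Nexon chooses Beta. Subgame-perfect outcome: (Beta, Z) with payoffs (10, 19).

19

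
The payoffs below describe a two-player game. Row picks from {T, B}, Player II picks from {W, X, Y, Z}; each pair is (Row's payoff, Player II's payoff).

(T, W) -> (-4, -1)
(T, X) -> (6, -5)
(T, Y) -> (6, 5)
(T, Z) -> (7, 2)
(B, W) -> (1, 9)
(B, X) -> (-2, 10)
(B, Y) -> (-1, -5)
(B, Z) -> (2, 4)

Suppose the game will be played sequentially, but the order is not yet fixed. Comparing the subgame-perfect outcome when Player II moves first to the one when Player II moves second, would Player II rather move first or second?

If Row leads: Player II's best replies are T→Y, B→X; Row's induced payoffs 6, -2; outcome (T, Y), payoffs (6, 5).
If Player II leads: Row's best replies are W→B, X→T, Y→T, Z→T; Player II's induced payoffs 9, -5, 5, 2; outcome (B, W), payoffs (1, 9).
Player II gets 9 moving first and 5 moving second, so Player II prefers to move first.

first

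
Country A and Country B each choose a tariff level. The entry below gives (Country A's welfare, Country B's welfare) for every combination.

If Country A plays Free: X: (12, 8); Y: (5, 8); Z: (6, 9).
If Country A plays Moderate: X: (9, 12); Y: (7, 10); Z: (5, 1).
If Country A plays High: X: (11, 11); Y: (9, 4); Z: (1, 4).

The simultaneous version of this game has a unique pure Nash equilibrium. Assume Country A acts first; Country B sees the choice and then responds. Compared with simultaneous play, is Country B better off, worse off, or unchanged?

Country B best-responds to each possible Country A move:
- Free → Country B plays Z (best of 8, 8, 9); Country A gets 6.
- Moderate → Country B plays X (best of 12, 10, 1); Country A gets 9.
- High → Country B plays X (best of 11, 4, 4); Country A gets 11.
Among 6, 9, 11, the best is 11 at High. Subgame-perfect outcome: (High, X) with payoffs (11, 11).
Now find the simultaneous Nash equilibrium.
Country A's best replies: X→Free; Y→High; Z→Free.
Country B's best replies: Free→Z; Moderate→X; High→X.
Only (Free, Z) has each player best-responding; Nash payoffs (6, 9).
Country B earns 11 sequentially versus 9 at the Nash outcome: better off.

better off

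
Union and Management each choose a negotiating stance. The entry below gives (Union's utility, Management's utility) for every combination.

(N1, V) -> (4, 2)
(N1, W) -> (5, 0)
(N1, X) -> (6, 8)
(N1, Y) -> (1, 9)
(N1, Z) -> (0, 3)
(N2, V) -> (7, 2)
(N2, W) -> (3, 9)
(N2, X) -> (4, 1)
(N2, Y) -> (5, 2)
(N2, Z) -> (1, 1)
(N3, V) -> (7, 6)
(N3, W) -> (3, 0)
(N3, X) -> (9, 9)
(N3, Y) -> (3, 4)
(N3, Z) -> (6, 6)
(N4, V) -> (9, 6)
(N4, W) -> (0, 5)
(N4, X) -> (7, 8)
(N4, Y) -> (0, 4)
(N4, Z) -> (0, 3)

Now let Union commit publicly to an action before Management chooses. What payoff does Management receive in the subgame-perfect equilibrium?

Backward induction with Union moving first.
- N1: BR = Y, leader payoff 1.
- N2: BR = W, leader payoff 3.
- N3: BR = X, leader payoff 9.
- N4: BR = X, leader payoff 7.
Maximizing over 1, 3, 9, 7, Union chooses N3. Subgame-perfect outcome: (N3, X) with payoffs (9, 9).

9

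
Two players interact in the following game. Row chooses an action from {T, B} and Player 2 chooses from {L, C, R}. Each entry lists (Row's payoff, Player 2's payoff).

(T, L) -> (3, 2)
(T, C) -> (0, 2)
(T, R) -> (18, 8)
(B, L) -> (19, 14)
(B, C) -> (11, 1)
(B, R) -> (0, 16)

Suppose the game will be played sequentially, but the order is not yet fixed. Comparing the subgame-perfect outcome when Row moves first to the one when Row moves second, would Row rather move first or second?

If Row leads: Player 2's best replies are T→R, B→R; Row's induced payoffs 18, 0; outcome (T, R), payoffs (18, 8).
If Player 2 leads: Row's best replies are L→B, C→B, R→T; Player 2's induced payoffs 14, 1, 8; outcome (B, L), payoffs (19, 14).
Row gets 18 moving first and 19 moving second, so Row prefers to move second.

second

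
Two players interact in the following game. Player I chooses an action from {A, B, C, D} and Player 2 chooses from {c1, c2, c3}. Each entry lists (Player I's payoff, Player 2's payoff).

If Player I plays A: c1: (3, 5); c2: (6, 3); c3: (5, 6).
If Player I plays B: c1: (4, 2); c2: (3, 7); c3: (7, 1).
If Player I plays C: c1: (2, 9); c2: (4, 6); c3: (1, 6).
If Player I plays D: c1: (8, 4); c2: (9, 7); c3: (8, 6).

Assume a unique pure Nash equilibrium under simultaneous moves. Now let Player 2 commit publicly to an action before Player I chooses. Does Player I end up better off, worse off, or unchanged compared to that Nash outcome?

Work backward from Player I's decision.
- c1: Player I compares 3, 4, 2, 8 and picks D; Player 2 would get 4.
- c2: Player I compares 6, 3, 4, 9 and picks D; Player 2 would get 7.
- c3: Player I compares 5, 7, 1, 8 and picks D; Player 2 would get 6.
Player 2's induced payoffs are 4, 7, 6, so Player 2 commits to c2. Subgame-perfect outcome: (D, c2) with payoffs (9, 7).
Now find the simultaneous Nash equilibrium.
Player I's best replies: c1→D; c2→D; c3→D.
Player 2's best replies: A→c3; B→c2; C→c1; D→c2.
The unique mutual best reply is (D, c2), giving (9, 7).
Player I earns 9 sequentially versus 9 at the Nash outcome: unchanged.

unchanged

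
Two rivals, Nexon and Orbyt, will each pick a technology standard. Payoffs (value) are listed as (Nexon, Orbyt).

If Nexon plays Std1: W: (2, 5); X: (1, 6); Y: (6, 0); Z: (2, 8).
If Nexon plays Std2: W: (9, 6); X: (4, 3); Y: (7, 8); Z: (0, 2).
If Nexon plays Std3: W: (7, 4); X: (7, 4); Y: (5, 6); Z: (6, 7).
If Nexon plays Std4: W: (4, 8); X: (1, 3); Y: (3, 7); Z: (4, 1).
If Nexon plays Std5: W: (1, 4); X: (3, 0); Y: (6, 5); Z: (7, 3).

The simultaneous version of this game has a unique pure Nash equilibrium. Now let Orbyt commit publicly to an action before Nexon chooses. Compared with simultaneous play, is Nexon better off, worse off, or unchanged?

unchanged

Nexon best-responds to each possible Orbyt move:
- W: Nexon compares 2, 9, 7, 4, 1 and picks Std2; Orbyt would get 6.
- X: Nexon compares 1, 4, 7, 1, 3 and picks Std3; Orbyt would get 4.
- Y: Nexon compares 6, 7, 5, 3, 6 and picks Std2; Orbyt would get 8.
- Z: Nexon compares 2, 0, 6, 4, 7 and picks Std5; Orbyt would get 3.
Orbyt's induced payoffs are 6, 4, 8, 3, so Orbyt commits to Y. Subgame-perfect outcome: (Std2, Y) with payoffs (7, 8).
Now find the simultaneous Nash equilibrium.
Nexon's best replies: W→Std2; X→Std3; Y→Std2; Z→Std5.
Orbyt's best replies: Std1→Z; Std2→Y; Std3→Z; Std4→W; Std5→Y.
Only (Std2, Y) has each player best-responding; Nash payoffs (7, 8).
Nexon earns 7 sequentially versus 7 at the Nash outcome: unchanged.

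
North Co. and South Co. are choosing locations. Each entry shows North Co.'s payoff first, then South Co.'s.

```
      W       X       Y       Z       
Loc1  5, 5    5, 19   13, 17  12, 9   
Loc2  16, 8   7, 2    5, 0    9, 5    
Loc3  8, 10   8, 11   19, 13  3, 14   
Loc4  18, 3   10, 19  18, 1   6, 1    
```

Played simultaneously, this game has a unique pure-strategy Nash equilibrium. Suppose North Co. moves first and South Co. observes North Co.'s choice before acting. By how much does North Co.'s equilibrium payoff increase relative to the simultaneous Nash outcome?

6

Backward induction with North Co. moving first.
- Loc1 → South Co. plays X (best of 5, 19, 17, 9); North Co. gets 5.
- Loc2 → South Co. plays W (best of 8, 2, 0, 5); North Co. gets 16.
- Loc3 → South Co. plays Z (best of 10, 11, 13, 14); North Co. gets 3.
- Loc4 → South Co. plays X (best of 3, 19, 1, 1); North Co. gets 10.
Maximizing over 5, 16, 3, 10, North Co. chooses Loc2. Subgame-perfect outcome: (Loc2, W) with payoffs (16, 8).
Now find the simultaneous Nash equilibrium.
North Co.'s best replies: W→Loc4; X→Loc4; Y→Loc3; Z→Loc1.
South Co.'s best replies: Loc1→X; Loc2→W; Loc3→Z; Loc4→X.
The unique mutual best reply is (Loc4, X), giving (10, 19).
North Co.'s commitment gain: 16 − 10 = 6.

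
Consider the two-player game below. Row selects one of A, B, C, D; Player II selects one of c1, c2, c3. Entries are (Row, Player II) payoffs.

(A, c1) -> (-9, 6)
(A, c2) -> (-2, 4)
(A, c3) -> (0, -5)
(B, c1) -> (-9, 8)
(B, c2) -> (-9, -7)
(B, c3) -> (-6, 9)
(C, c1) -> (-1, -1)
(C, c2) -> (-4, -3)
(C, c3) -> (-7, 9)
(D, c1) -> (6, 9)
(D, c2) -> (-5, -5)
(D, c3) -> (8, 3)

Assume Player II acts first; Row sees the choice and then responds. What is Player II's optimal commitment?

Backward induction with Player II moving first.
- c1 → Row plays D (best of -9, -9, -1, 6); Player II gets 9.
- c2 → Row plays A (best of -2, -9, -4, -5); Player II gets 4.
- c3 → Row plays D (best of 0, -6, -7, 8); Player II gets 3.
Maximizing over 9, 4, 3, Player II chooses c1. Subgame-perfect outcome: (D, c1) with payoffs (6, 9).

c1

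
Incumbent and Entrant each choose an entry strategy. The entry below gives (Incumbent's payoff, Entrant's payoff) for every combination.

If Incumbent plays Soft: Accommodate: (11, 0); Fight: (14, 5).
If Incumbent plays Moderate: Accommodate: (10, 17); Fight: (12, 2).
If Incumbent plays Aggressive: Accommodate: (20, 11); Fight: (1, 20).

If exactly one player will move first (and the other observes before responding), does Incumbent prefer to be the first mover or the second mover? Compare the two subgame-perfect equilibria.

If Incumbent leads: Entrant's best replies are Soft→Fight, Moderate→Accommodate, Aggressive→Fight; Incumbent's induced payoffs 14, 10, 1; outcome (Soft, Fight), payoffs (14, 5).
If Entrant leads: Incumbent's best replies are Accommodate→Aggressive, Fight→Soft; Entrant's induced payoffs 11, 5; outcome (Aggressive, Accommodate), payoffs (20, 11).
Incumbent gets 14 moving first and 20 moving second, so Incumbent prefers to move second.

second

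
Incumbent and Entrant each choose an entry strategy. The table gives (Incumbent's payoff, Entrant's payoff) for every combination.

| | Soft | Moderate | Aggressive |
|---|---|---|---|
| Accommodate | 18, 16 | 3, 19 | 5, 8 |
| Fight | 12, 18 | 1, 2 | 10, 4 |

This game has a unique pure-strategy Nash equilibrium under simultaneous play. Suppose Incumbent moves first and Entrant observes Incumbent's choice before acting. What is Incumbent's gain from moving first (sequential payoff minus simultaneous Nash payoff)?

Work backward from Entrant's decision.
- Accommodate → Entrant plays Moderate (best of 16, 19, 8); Incumbent gets 3.
- Fight → Entrant plays Soft (best of 18, 2, 4); Incumbent gets 12.
Maximizing over 3, 12, Incumbent chooses Fight. Subgame-perfect outcome: (Fight, Soft) with payoffs (12, 18).
Under simultaneous play:
Incumbent's best replies: Soft→Accommodate; Moderate→Accommodate; Aggressive→Fight.
Entrant's best replies: Accommodate→Moderate; Fight→Soft.
The unique mutual best reply is (Accommodate, Moderate), giving (3, 19).
Incumbent's commitment gain: 12 − 3 = 9.

9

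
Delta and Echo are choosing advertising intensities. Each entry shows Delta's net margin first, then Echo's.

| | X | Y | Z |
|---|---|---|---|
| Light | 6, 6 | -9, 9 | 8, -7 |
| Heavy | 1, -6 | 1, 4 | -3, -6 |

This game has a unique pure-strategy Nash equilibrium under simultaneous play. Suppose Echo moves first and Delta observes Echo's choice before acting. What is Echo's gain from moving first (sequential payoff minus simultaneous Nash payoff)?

Backward induction with Echo moving first.
- X: Delta compares 6, 1 and picks Light; Echo would get 6.
- Y: Delta compares -9, 1 and picks Heavy; Echo would get 4.
- Z: Delta compares 8, -3 and picks Light; Echo would get -7.
Echo's induced payoffs are 6, 4, -7, so Echo commits to X. Subgame-perfect outcome: (Light, X) with payoffs (6, 6).
Now find the simultaneous Nash equilibrium.
Delta's best replies: X→Light; Y→Heavy; Z→Light.
Echo's best replies: Light→Y; Heavy→Y.
Only (Heavy, Y) has each player best-responding; Nash payoffs (1, 4).
Echo's commitment gain: 6 − 4 = 2.

2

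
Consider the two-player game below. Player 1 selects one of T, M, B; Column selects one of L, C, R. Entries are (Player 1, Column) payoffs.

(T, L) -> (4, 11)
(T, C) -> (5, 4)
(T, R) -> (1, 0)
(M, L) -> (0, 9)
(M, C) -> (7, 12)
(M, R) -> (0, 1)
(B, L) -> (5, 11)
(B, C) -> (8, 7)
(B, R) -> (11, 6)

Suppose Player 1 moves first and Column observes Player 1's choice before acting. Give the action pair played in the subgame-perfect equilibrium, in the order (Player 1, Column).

Work backward from Column's decision.
- T: BR = L, leader payoff 4.
- M: BR = C, leader payoff 7.
- B: BR = L, leader payoff 5.
Among 4, 7, 5, the best is 7 at M. Subgame-perfect outcome: (M, C) with payoffs (7, 12).

(M, C)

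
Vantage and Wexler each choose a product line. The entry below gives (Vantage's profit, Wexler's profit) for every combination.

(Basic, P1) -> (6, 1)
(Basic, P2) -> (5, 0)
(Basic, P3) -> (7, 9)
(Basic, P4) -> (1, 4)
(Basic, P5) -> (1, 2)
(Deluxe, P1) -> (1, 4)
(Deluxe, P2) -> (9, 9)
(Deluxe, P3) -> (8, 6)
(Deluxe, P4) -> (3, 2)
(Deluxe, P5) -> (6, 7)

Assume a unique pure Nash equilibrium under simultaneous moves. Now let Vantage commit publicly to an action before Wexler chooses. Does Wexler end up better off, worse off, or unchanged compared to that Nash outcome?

unchanged

Work backward from Wexler's decision.
- Basic: Wexler compares 1, 0, 9, 4, 2 and picks P3; Vantage would get 7.
- Deluxe: Wexler compares 4, 9, 6, 2, 7 and picks P2; Vantage would get 9.
Among 7, 9, the best is 9 at Deluxe. Subgame-perfect outcome: (Deluxe, P2) with payoffs (9, 9).
Now find the simultaneous Nash equilibrium.
Vantage's best replies: P1→Basic; P2→Deluxe; P3→Deluxe; P4→Deluxe; P5→Deluxe.
Wexler's best replies: Basic→P3; Deluxe→P2.
Only (Deluxe, P2) has each player best-responding; Nash payoffs (9, 9).
Wexler earns 9 sequentially versus 9 at the Nash outcome: unchanged.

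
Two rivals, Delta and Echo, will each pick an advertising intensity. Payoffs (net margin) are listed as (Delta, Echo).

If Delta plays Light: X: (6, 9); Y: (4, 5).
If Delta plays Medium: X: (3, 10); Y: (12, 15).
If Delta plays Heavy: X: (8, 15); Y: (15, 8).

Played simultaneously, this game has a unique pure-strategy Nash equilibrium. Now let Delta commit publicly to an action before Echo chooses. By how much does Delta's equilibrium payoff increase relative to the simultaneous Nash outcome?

Backward induction with Delta moving first.
- Light: Echo compares 9, 5 and picks X; Delta would get 6.
- Medium: Echo compares 10, 15 and picks Y; Delta would get 12.
- Heavy: Echo compares 15, 8 and picks X; Delta would get 8.
Maximizing over 6, 12, 8, Delta chooses Medium. Subgame-perfect outcome: (Medium, Y) with payoffs (12, 15).
For the simultaneous game, intersect best replies.
Delta's best replies: X→Heavy; Y→Heavy.
Echo's best replies: Light→X; Medium→Y; Heavy→X.
The unique mutual best reply is (Heavy, X), giving (8, 15).
Delta's commitment gain: 12 − 8 = 4.

4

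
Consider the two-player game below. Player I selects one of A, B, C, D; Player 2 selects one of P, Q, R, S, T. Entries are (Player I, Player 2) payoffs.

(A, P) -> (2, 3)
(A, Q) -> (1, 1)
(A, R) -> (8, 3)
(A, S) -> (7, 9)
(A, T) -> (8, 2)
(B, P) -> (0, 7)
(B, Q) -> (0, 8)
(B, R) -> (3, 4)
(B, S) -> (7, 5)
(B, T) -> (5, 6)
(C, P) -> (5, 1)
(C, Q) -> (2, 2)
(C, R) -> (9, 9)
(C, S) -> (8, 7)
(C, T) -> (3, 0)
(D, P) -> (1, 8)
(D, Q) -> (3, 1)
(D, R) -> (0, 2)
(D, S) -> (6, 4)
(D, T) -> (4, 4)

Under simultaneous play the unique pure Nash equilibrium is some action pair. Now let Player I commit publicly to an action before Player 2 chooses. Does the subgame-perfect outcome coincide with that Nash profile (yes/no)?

Player 2 best-responds to each possible Player I move:
- A: BR = S, leader payoff 7.
- B: BR = Q, leader payoff 0.
- C: BR = R, leader payoff 9.
- D: BR = P, leader payoff 1.
Maximizing over 7, 0, 9, 1, Player I chooses C. Subgame-perfect outcome: (C, R) with payoffs (9, 9).
Now find the simultaneous Nash equilibrium.
Player I's best replies: P→C; Q→D; R→C; S→C; T→A.
Player 2's best replies: A→S; B→Q; C→R; D→P.
Only (C, R) has each player best-responding; Nash payoffs (9, 9).
Sequential outcome (C, R) coincides with the Nash profile (C, R).

yes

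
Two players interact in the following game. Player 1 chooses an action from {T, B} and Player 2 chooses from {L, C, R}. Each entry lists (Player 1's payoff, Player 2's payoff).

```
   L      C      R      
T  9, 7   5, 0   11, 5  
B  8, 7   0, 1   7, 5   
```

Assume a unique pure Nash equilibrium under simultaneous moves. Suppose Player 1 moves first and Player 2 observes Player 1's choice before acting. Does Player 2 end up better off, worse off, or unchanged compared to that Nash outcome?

Solve by backward induction (Player 1 leads).
- T → Player 2 plays L (best of 7, 0, 5); Player 1 gets 9.
- B → Player 2 plays L (best of 7, 1, 5); Player 1 gets 8.
Player 1's induced payoffs are 9, 8, so Player 1 commits to T. Subgame-perfect outcome: (T, L) with payoffs (9, 7).
Now find the simultaneous Nash equilibrium.
Player 1's best replies: L→T; C→T; R→T.
Player 2's best replies: T→L; B→L.
Only (T, L) has each player best-responding; Nash payoffs (9, 7).
Player 2 earns 7 sequentially versus 7 at the Nash outcome: unchanged.

unchanged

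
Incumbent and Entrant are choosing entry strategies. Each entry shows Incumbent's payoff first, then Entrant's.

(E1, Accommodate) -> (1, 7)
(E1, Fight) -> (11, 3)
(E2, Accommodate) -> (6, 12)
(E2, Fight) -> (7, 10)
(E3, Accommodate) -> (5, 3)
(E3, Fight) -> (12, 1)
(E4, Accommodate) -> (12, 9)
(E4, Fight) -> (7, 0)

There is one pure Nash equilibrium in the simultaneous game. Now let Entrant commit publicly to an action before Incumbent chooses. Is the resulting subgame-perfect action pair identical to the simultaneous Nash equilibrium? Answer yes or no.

yes

Solve by backward induction (Entrant leads).
- Accommodate: BR = E4, leader payoff 9.
- Fight: BR = E3, leader payoff 1.
Maximizing over 9, 1, Entrant chooses Accommodate. Subgame-perfect outcome: (E4, Accommodate) with payoffs (12, 9).
Under simultaneous play:
Incumbent's best replies: Accommodate→E4; Fight→E3.
Entrant's best replies: E1→Accommodate; E2→Accommodate; E3→Accommodate; E4→Accommodate.
The unique mutual best reply is (E4, Accommodate), giving (12, 9).
Sequential outcome (E4, Accommodate) coincides with the Nash profile (E4, Accommodate).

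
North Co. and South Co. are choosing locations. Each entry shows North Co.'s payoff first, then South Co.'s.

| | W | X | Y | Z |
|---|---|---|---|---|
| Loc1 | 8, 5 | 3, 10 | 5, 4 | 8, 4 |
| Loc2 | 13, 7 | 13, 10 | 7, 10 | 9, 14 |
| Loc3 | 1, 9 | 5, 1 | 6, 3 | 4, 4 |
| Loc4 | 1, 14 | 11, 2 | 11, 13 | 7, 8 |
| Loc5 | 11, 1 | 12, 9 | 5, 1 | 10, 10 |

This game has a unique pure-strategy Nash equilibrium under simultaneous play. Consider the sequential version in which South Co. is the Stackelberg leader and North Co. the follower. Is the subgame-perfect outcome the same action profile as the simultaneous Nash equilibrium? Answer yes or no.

no

North Co. best-responds to each possible South Co. move:
- W → North Co. plays Loc2 (best of 8, 13, 1, 1, 11); South Co. gets 7.
- X → North Co. plays Loc2 (best of 3, 13, 5, 11, 12); South Co. gets 10.
- Y → North Co. plays Loc4 (best of 5, 7, 6, 11, 5); South Co. gets 13.
- Z → North Co. plays Loc5 (best of 8, 9, 4, 7, 10); South Co. gets 10.
Maximizing over 7, 10, 13, 10, South Co. chooses Y. Subgame-perfect outcome: (Loc4, Y) with payoffs (11, 13).
For the simultaneous game, intersect best replies.
North Co.'s best replies: W→Loc2; X→Loc2; Y→Loc4; Z→Loc5.
South Co.'s best replies: Loc1→X; Loc2→Z; Loc3→W; Loc4→W; Loc5→Z.
Only (Loc5, Z) has each player best-responding; Nash payoffs (10, 10).
Sequential outcome (Loc4, Y) differs from the Nash profile (Loc5, Z).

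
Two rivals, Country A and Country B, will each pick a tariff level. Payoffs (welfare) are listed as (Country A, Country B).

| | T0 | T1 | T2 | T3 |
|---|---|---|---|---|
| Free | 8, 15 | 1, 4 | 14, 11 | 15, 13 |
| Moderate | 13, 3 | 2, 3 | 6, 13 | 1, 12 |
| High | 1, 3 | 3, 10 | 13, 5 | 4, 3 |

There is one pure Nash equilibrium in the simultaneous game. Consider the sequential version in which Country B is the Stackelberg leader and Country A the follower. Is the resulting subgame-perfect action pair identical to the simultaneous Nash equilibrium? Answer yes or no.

Solve by backward induction (Country B leads).
- T0: BR = Moderate, leader payoff 3.
- T1: BR = High, leader payoff 10.
- T2: BR = Free, leader payoff 11.
- T3: BR = Free, leader payoff 13.
Country B's induced payoffs are 3, 10, 11, 13, so Country B commits to T3. Subgame-perfect outcome: (Free, T3) with payoffs (15, 13).
Under simultaneous play:
Country A's best replies: T0→Moderate; T1→High; T2→Free; T3→Free.
Country B's best replies: Free→T0; Moderate→T2; High→T1.
The unique mutual best reply is (High, T1), giving (3, 10).
Sequential outcome (Free, T3) differs from the Nash profile (High, T1).

no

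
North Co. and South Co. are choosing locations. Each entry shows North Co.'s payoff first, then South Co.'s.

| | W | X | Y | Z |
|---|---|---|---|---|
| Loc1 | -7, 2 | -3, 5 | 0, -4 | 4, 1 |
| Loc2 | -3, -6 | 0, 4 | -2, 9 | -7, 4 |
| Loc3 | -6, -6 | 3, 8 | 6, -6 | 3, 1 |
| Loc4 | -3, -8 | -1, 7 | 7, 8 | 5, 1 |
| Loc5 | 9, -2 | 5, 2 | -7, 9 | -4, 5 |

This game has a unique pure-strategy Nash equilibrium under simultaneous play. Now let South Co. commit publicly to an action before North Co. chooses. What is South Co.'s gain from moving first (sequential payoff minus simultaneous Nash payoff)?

0

Work backward from North Co.'s decision.
- W → North Co. plays Loc5 (best of -7, -3, -6, -3, 9); South Co. gets -2.
- X → North Co. plays Loc5 (best of -3, 0, 3, -1, 5); South Co. gets 2.
- Y → North Co. plays Loc4 (best of 0, -2, 6, 7, -7); South Co. gets 8.
- Z → North Co. plays Loc4 (best of 4, -7, 3, 5, -4); South Co. gets 1.
Maximizing over -2, 2, 8, 1, South Co. chooses Y. Subgame-perfect outcome: (Loc4, Y) with payoffs (7, 8).
For the simultaneous game, intersect best replies.
North Co.'s best replies: W→Loc5; X→Loc5; Y→Loc4; Z→Loc4.
South Co.'s best replies: Loc1→X; Loc2→Y; Loc3→X; Loc4→Y; Loc5→Y.
Only (Loc4, Y) has each player best-responding; Nash payoffs (7, 8).
South Co.'s commitment gain: 8 − 8 = 0.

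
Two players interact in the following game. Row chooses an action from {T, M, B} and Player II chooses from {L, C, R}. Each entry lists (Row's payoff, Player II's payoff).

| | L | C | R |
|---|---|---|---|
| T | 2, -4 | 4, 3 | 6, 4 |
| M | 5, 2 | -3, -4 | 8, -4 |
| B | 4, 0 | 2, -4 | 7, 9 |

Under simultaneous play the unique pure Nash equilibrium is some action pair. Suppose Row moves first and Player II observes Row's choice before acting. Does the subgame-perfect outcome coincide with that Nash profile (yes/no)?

no

Player II best-responds to each possible Row move:
- T: Player II compares -4, 3, 4 and picks R; Row would get 6.
- M: Player II compares 2, -4, -4 and picks L; Row would get 5.
- B: Player II compares 0, -4, 9 and picks R; Row would get 7.
Row's induced payoffs are 6, 5, 7, so Row commits to B. Subgame-perfect outcome: (B, R) with payoffs (7, 9).
Under simultaneous play:
Row's best replies: L→M; C→T; R→M.
Player II's best replies: T→R; M→L; B→R.
The unique mutual best reply is (M, L), giving (5, 2).
Sequential outcome (B, R) differs from the Nash profile (M, L).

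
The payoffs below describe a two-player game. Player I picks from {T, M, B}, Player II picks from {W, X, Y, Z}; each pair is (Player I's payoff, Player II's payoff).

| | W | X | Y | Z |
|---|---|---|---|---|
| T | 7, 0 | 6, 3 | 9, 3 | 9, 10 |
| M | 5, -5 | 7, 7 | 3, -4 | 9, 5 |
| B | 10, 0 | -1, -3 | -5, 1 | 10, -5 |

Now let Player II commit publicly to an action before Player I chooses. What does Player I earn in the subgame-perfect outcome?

7

Backward induction with Player II moving first.
- W: Player I compares 7, 5, 10 and picks B; Player II would get 0.
- X: Player I compares 6, 7, -1 and picks M; Player II would get 7.
- Y: Player I compares 9, 3, -5 and picks T; Player II would get 3.
- Z: Player I compares 9, 9, 10 and picks B; Player II would get -5.
Maximizing over 0, 7, 3, -5, Player II chooses X. Subgame-perfect outcome: (M, X) with payoffs (7, 7).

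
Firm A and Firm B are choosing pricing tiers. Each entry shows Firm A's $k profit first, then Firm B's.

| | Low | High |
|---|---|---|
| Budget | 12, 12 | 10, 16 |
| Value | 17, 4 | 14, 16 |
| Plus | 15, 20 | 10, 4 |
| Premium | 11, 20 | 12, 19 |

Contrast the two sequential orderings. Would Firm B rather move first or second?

second

If Firm A leads: Firm B's best replies are Budget→High, Value→High, Plus→Low, Premium→Low; Firm A's induced payoffs 10, 14, 15, 11; outcome (Plus, Low), payoffs (15, 20).
If Firm B leads: Firm A's best replies are Low→Value, High→Value; Firm B's induced payoffs 4, 16; outcome (Value, High), payoffs (14, 16).
Firm B gets 16 moving first and 20 moving second, so Firm B prefers to move second.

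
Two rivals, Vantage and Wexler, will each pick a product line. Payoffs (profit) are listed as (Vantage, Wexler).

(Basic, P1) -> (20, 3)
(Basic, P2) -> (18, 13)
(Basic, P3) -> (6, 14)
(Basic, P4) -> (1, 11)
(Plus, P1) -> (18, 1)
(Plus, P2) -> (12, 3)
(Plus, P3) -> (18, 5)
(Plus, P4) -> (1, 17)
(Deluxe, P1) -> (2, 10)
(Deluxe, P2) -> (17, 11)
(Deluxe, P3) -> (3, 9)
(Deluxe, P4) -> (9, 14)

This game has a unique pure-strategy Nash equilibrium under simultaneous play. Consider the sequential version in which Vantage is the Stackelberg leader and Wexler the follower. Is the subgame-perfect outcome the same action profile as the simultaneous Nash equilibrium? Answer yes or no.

Wexler best-responds to each possible Vantage move:
- Basic: Wexler compares 3, 13, 14, 11 and picks P3; Vantage would get 6.
- Plus: Wexler compares 1, 3, 5, 17 and picks P4; Vantage would get 1.
- Deluxe: Wexler compares 10, 11, 9, 14 and picks P4; Vantage would get 9.
Maximizing over 6, 1, 9, Vantage chooses Deluxe. Subgame-perfect outcome: (Deluxe, P4) with payoffs (9, 14).
For the simultaneous game, intersect best replies.
Vantage's best replies: P1→Basic; P2→Basic; P3→Plus; P4→Deluxe.
Wexler's best replies: Basic→P3; Plus→P4; Deluxe→P4.
The unique mutual best reply is (Deluxe, P4), giving (9, 14).
Sequential outcome (Deluxe, P4) coincides with the Nash profile (Deluxe, P4).

yes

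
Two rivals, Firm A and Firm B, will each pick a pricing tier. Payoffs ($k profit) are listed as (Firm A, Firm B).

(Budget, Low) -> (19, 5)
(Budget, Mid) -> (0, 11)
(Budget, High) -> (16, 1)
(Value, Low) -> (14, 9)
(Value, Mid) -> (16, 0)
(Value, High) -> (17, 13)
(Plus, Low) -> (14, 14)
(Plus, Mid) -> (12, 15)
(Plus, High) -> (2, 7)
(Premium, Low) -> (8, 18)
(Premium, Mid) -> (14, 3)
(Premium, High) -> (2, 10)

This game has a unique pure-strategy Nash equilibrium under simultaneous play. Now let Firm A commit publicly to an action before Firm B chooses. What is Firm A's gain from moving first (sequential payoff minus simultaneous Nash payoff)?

0

Work backward from Firm B's decision.
- Budget: Firm B compares 5, 11, 1 and picks Mid; Firm A would get 0.
- Value: Firm B compares 9, 0, 13 and picks High; Firm A would get 17.
- Plus: Firm B compares 14, 15, 7 and picks Mid; Firm A would get 12.
- Premium: Firm B compares 18, 3, 10 and picks Low; Firm A would get 8.
Among 0, 17, 12, 8, the best is 17 at Value. Subgame-perfect outcome: (Value, High) with payoffs (17, 13).
Now find the simultaneous Nash equilibrium.
Firm A's best replies: Low→Budget; Mid→Value; High→Value.
Firm B's best replies: Budget→Mid; Value→High; Plus→Mid; Premium→Low.
Only (Value, High) has each player best-responding; Nash payoffs (17, 13).
Firm A's commitment gain: 17 − 17 = 0.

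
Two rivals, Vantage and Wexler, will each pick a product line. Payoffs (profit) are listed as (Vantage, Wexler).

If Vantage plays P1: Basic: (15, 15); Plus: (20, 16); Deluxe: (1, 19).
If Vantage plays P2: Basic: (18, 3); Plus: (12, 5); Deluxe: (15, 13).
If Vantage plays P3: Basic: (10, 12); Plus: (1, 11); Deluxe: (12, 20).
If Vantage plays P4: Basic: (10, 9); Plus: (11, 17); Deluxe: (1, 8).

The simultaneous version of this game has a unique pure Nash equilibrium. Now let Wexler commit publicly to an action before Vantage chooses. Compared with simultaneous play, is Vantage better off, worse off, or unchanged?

Solve by backward induction (Wexler leads).
- Basic: BR = P2, leader payoff 3.
- Plus: BR = P1, leader payoff 16.
- Deluxe: BR = P2, leader payoff 13.
Wexler's induced payoffs are 3, 16, 13, so Wexler commits to Plus. Subgame-perfect outcome: (P1, Plus) with payoffs (20, 16).
For the simultaneous game, intersect best replies.
Vantage's best replies: Basic→P2; Plus→P1; Deluxe→P2.
Wexler's best replies: P1→Deluxe; P2→Deluxe; P3→Deluxe; P4→Plus.
The unique mutual best reply is (P2, Deluxe), giving (15, 13).
Vantage earns 20 sequentially versus 15 at the Nash outcome: better off.

better off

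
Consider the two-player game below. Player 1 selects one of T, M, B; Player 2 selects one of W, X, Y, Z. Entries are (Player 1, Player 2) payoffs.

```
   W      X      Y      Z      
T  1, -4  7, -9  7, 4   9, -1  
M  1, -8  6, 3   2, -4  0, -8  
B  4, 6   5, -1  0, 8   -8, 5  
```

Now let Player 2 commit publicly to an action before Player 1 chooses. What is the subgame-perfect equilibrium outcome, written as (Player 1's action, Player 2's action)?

(B, W)

Backward induction with Player 2 moving first.
- W: BR = B, leader payoff 6.
- X: BR = T, leader payoff -9.
- Y: BR = T, leader payoff 4.
- Z: BR = T, leader payoff -1.
Player 2's induced payoffs are 6, -9, 4, -1, so Player 2 commits to W. Subgame-perfect outcome: (B, W) with payoffs (4, 6).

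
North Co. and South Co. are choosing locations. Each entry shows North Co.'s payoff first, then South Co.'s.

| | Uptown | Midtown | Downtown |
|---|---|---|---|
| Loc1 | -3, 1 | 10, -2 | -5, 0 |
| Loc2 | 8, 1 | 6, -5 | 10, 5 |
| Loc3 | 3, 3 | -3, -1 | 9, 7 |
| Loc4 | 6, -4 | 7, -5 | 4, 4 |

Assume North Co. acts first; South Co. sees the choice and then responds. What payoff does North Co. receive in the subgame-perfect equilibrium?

Backward induction with North Co. moving first.
- Loc1: BR = Uptown, leader payoff -3.
- Loc2: BR = Downtown, leader payoff 10.
- Loc3: BR = Downtown, leader payoff 9.
- Loc4: BR = Downtown, leader payoff 4.
North Co.'s induced payoffs are -3, 10, 9, 4, so North Co. commits to Loc2. Subgame-perfect outcome: (Loc2, Downtown) with payoffs (10, 5).

10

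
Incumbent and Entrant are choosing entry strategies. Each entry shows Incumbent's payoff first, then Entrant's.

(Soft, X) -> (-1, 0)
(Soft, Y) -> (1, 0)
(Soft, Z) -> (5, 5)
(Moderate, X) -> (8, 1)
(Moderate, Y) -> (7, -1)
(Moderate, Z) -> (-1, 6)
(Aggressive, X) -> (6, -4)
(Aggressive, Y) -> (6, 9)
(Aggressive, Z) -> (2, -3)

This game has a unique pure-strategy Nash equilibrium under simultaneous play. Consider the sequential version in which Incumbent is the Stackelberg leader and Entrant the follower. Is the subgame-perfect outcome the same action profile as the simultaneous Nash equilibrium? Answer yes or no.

Backward induction with Incumbent moving first.
- Soft: BR = Z, leader payoff 5.
- Moderate: BR = Z, leader payoff -1.
- Aggressive: BR = Y, leader payoff 6.
Incumbent's induced payoffs are 5, -1, 6, so Incumbent commits to Aggressive. Subgame-perfect outcome: (Aggressive, Y) with payoffs (6, 9).
Under simultaneous play:
Incumbent's best replies: X→Moderate; Y→Moderate; Z→Soft.
Entrant's best replies: Soft→Z; Moderate→Z; Aggressive→Y.
The unique mutual best reply is (Soft, Z), giving (5, 5).
Sequential outcome (Aggressive, Y) differs from the Nash profile (Soft, Z).

no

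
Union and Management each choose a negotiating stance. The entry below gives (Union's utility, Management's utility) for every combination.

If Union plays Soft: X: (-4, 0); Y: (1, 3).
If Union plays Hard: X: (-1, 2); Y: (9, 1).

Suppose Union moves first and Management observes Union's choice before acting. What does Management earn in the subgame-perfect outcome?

3

Work backward from Management's decision.
- Soft: BR = Y, leader payoff 1.
- Hard: BR = X, leader payoff -1.
Union's induced payoffs are 1, -1, so Union commits to Soft. Subgame-perfect outcome: (Soft, Y) with payoffs (1, 3).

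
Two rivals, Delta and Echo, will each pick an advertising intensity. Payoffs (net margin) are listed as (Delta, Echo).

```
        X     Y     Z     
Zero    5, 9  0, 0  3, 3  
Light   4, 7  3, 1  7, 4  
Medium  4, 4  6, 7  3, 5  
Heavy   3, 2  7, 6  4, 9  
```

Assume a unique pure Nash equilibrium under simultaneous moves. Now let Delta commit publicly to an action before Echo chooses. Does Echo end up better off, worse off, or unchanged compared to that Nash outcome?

worse off

Echo best-responds to each possible Delta move:
- Zero: BR = X, leader payoff 5.
- Light: BR = X, leader payoff 4.
- Medium: BR = Y, leader payoff 6.
- Heavy: BR = Z, leader payoff 4.
Delta's induced payoffs are 5, 4, 6, 4, so Delta commits to Medium. Subgame-perfect outcome: (Medium, Y) with payoffs (6, 7).
Now find the simultaneous Nash equilibrium.
Delta's best replies: X→Zero; Y→Heavy; Z→Light.
Echo's best replies: Zero→X; Light→X; Medium→Y; Heavy→Z.
Only (Zero, X) has each player best-responding; Nash payoffs (5, 9).
Echo earns 7 sequentially versus 9 at the Nash outcome: worse off.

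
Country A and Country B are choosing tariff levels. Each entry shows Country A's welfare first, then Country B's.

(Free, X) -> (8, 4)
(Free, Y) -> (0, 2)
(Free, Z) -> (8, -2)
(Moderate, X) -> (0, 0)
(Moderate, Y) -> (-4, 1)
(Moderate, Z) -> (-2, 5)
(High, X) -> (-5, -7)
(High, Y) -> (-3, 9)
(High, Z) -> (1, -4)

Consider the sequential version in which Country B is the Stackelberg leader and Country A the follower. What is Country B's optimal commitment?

X

Work backward from Country A's decision.
- X: BR = Free, leader payoff 4.
- Y: BR = Free, leader payoff 2.
- Z: BR = Free, leader payoff -2.
Maximizing over 4, 2, -2, Country B chooses X. Subgame-perfect outcome: (Free, X) with payoffs (8, 4).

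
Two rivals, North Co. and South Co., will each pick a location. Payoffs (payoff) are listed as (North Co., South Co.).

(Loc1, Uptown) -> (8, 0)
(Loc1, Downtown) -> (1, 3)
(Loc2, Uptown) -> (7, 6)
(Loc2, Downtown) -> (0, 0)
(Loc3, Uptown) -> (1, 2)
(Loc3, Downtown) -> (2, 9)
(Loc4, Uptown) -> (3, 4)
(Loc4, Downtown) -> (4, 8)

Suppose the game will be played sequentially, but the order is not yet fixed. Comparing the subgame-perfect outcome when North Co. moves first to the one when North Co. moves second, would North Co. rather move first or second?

If North Co. leads: South Co.'s best replies are Loc1→Downtown, Loc2→Uptown, Loc3→Downtown, Loc4→Downtown; North Co.'s induced payoffs 1, 7, 2, 4; outcome (Loc2, Uptown), payoffs (7, 6).
If South Co. leads: North Co.'s best replies are Uptown→Loc1, Downtown→Loc4; South Co.'s induced payoffs 0, 8; outcome (Loc4, Downtown), payoffs (4, 8).
North Co. gets 7 moving first and 4 moving second, so North Co. prefers to move first.

first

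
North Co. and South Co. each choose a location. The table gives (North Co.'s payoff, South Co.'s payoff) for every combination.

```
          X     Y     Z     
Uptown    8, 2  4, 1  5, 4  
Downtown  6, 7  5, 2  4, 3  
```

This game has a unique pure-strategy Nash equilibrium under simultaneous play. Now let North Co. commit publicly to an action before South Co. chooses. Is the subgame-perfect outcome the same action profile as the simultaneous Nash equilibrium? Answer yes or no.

no

Work backward from South Co.'s decision.
- Uptown → South Co. plays Z (best of 2, 1, 4); North Co. gets 5.
- Downtown → South Co. plays X (best of 7, 2, 3); North Co. gets 6.
North Co.'s induced payoffs are 5, 6, so North Co. commits to Downtown. Subgame-perfect outcome: (Downtown, X) with payoffs (6, 7).
For the simultaneous game, intersect best replies.
North Co.'s best replies: X→Uptown; Y→Downtown; Z→Uptown.
South Co.'s best replies: Uptown→Z; Downtown→X.
The unique mutual best reply is (Uptown, Z), giving (5, 4).
Sequential outcome (Downtown, X) differs from the Nash profile (Uptown, Z).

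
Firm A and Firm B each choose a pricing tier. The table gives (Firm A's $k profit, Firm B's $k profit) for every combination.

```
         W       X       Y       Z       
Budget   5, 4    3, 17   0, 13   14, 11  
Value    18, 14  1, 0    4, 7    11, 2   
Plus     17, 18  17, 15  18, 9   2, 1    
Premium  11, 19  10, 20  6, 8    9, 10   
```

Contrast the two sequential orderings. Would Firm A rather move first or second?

first

If Firm A leads: Firm B's best replies are Budget→X, Value→W, Plus→W, Premium→X; Firm A's induced payoffs 3, 18, 17, 10; outcome (Value, W), payoffs (18, 14).
If Firm B leads: Firm A's best replies are W→Value, X→Plus, Y→Plus, Z→Budget; Firm B's induced payoffs 14, 15, 9, 11; outcome (Plus, X), payoffs (17, 15).
Firm A gets 18 moving first and 17 moving second, so Firm A prefers to move first.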